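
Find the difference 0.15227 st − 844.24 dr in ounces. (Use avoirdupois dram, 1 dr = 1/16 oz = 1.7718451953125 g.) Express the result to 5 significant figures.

-18.657 ounces

0.15227 st = 34.10848 oz and 844.24 dr = 52.76500 oz.
34.10848 − 52.76500 ≈ -18.657 oz.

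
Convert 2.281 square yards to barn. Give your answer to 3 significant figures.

1 yd² = 8.36127e+27 barn.
2.281 × 8.36127e+27 ≈ 1.91e+28 barn.

1.91e+28 barn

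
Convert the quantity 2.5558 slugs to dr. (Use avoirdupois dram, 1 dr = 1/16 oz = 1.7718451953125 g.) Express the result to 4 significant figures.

21050 dr

1 slug = 8236.56 drams.
Then 2.5558 × 8236.56 ≈ 21050 dr.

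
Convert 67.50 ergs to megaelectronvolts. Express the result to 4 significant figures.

1 erg = 624151 megaelectronvolts.
So 67.50 × 624151 ≈ 4.213e+7 MeV.

4.213e+7 MeV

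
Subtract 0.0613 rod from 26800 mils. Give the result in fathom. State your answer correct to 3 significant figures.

0.204 fathom

26800 mil = 0.372222 fathom and 0.0613 rod = 0.168575 fathom.
0.372222 − 0.168575 ≈ 0.204 fathom.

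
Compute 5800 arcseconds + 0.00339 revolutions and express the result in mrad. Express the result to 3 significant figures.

49.4 mrad

5800 arcsec = 28.1192 mrad and 0.00339 rev = 21.3000 mrad.
28.1192 + 21.3000 ≈ 49.4 mrad.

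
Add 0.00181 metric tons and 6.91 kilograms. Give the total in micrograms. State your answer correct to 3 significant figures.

0.00181 t = 1.81000e+9 μg and 6.91 kg = 6.91000e+9 μg.
1.81000e+9 + 6.91000e+9 ≈ 8.72e+9 μg.

8.72e+9 micrograms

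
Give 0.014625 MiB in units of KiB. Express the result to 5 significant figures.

1 MiB = 1024.00 kibibytes.
0.014625 × 1024.00 ≈ 14.976 KiB.

14.976 kibibytes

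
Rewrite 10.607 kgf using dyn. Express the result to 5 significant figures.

1 kgf = 980665 dyn.
So 10.607 × 980665 ≈ 1.0402 × 10^7 dyn.

1.0402 × 10^7 dynes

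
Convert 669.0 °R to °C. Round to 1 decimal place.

98.5 °C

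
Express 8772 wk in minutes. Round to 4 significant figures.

1 week = 10080.0 minutes.
So 8772 × 10080.0 ≈ 8.842e+7 min.

8.842e+7 minutes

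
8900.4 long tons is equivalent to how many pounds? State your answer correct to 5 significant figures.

1.9937e+7 pounds

1 long ton = 2240.00 lb.
Then 8900.4 × 2240.00 ≈ 1.9937e+7 lb.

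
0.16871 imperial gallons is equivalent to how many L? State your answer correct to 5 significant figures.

1 imp gal = 4.54609 liters.
Then 0.16871 × 4.54609 ≈ 0.76697 L.

0.76697 L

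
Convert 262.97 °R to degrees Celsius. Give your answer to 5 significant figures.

-127.06 degrees Celsius

°R = (°C + 273.15) × 9/5.
Applying the formula gives -127.06 °C.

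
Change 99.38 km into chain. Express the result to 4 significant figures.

1 km = 49.7097 chains.
Then 99.38 × 49.7097 ≈ 4940 chain.

4940 chain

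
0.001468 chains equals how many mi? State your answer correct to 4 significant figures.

1.835e-5 mi

1 chain = 0.0125000 mi.
Then 0.001468 × 0.0125000 ≈ 1.835e-5 mi.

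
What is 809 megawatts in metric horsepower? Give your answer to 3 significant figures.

1.10 × 10^6 metric horsepower

1 MW = 1359.62 metric horsepower.
Thus 809 × 1359.62 ≈ 1.10 × 10^6 PS.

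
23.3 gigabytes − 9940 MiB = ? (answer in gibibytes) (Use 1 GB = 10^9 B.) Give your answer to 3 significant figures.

23.3 GB = 21.6998 GiB and 9940 MiB = 9.70703 GiB.
21.6998 − 9.70703 ≈ 12.0 GiB.

12.0 GiB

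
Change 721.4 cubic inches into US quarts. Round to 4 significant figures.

12.49 US quarts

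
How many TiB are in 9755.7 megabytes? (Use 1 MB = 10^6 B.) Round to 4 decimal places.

1 MB = 9.09495 × 10^-7 TiB.
Then 9755.7 × 9.09495 × 10^-7 ≈ 0.0089 TiB.

0.0089 tebibytes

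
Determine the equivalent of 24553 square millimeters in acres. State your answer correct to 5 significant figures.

1 square millimeter = 2.47105 × 10^-10 acres.
24553 × 2.47105 × 10^-10 ≈ 6.0672 × 10^-6 acre.

6.0672 × 10^-6 acre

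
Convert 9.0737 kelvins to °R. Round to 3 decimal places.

°R = K × 9/5.
Applying the formula gives 16.333 °R.

16.333 degrees Rankine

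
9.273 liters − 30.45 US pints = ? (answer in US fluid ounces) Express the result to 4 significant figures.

9.273 L = 313.557 US fl oz and 30.45 US pt = 487.200 US fl oz.
313.557 − 487.200 ≈ -173.6 US fl oz.

-173.6 US fl oz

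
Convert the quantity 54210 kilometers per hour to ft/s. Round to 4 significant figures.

1 km/h = 0.911344 ft/s.
54210 × 0.911344 ≈ 49400 ft/s.

49400 ft/s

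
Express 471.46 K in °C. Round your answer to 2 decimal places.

198.31 °C

K = °C + 273.15.
Applying the formula gives 198.31 °C.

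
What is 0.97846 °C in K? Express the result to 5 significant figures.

274.13 kelvins

K = °C + 273.15.
Applying the formula gives 274.13 K.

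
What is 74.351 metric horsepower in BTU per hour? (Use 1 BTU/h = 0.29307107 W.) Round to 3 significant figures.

1 metric horsepower = 2509.63 BTU/h.
Thus 74.351 × 2509.63 ≈ 187000 BTU/h.

187000 BTU/h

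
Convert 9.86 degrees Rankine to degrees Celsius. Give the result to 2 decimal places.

-267.67 °C

°R = (°C + 273.15) × 9/5.
Applying the formula gives -267.67 °C.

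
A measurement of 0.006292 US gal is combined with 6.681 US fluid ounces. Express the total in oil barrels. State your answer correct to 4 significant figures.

0.001393 bbl

0.006292 US gal = 0.000149810 bbl and 6.681 US fl oz = 0.00124275 bbl.
0.000149810 + 0.00124275 ≈ 0.001393 bbl.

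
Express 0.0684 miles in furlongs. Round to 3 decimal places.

1 mile = 8.00000 furlong.
Then 0.0684 × 8.00000 ≈ 0.547 furlong.

0.547 furlong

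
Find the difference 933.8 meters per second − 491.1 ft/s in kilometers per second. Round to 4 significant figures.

0.7841 km/s

933.8 m/s = 0.933800 km/s and 491.1 ft/s = 0.149687 km/s.
0.933800 − 0.149687 ≈ 0.7841 km/s.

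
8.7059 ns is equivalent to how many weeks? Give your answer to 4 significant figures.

1.439 × 10^-14 weeks

1 nanosecond = 1.65344 × 10^-15 weeks.
Thus 8.7059 × 1.65344 × 10^-15 ≈ 1.439 × 10^-14 wk.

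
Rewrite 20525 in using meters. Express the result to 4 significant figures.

521.3 m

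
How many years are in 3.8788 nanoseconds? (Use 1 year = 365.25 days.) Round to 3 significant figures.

1 ns = 3.16881 × 10^-17 yr.
Then 3.8788 × 3.16881 × 10^-17 ≈ 1.23 × 10^-16 yr.

1.23 × 10^-16 years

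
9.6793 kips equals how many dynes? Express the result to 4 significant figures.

1 kip = 4.44822 × 10^8 dynes.
Thus 9.6793 × 4.44822 × 10^8 ≈ 4.306 × 10^9 dyn.

4.306 × 10^9 dyn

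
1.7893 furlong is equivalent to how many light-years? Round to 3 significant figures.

1 furlong = 2.12635 × 10^-14 ly.
So 1.7893 × 2.12635 × 10^-14 ≈ 3.80 × 10^-14 ly.

3.80 × 10^-14 light-years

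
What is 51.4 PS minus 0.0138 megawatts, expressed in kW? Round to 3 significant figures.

51.4 PS = 37.8046 kW and 0.0138 MW = 13.8000 kW.
37.8046 − 13.8000 ≈ 24.0 kW.

24.0 kW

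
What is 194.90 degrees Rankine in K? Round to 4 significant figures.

108.3 K

°R = K × 9/5.
Applying the formula gives 108.3 K.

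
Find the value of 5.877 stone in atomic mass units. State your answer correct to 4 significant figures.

2.248e+28 atomic mass units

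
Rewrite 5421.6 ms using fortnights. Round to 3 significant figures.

4.48 × 10^-6 fortnight

1 ms = 8.26720 × 10^-10 fortnights.
5421.6 × 8.26720 × 10^-10 ≈ 4.48 × 10^-6 fortnight.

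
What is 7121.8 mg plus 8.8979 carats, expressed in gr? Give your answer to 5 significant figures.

7121.8 mg = 109.906 gr and 8.8979 ct = 27.4631 gr.
109.906 + 27.4631 ≈ 137.37 gr.

137.37 gr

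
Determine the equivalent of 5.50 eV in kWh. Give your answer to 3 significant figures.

2.45e-25 kilowatt-hours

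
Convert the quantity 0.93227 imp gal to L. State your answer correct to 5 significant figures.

1 imp gal = 4.54609 L.
0.93227 × 4.54609 ≈ 4.2382 L.

4.2382 liters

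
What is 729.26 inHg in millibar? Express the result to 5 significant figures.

1 inch of mercury = 33.8639 mbar.
Thus 729.26 × 33.8639 ≈ 24696 mbar.

24696 mbar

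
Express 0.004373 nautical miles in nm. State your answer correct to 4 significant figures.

1 nmi = 1.85200 × 10^12 nm.
Thus 0.004373 × 1.85200 × 10^12 ≈ 8.099 × 10^9 nm.

8.099 × 10^9 nm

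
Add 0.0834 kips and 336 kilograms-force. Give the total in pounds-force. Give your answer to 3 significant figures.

824 lbf

0.0834 kip = 83.4000 lbf and 336 kgf = 740.753 lbf.
83.4000 + 740.753 ≈ 824 lbf.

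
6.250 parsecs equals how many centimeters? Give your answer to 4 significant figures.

1.929e+19 cm

1 parsec = 3.08568e+18 cm.
So 6.250 × 3.08568e+18 ≈ 1.929e+19 cm.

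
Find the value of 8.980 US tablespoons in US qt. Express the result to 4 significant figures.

0.1403 US quarts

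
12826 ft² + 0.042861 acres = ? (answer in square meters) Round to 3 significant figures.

12826 ft² = 1191.57 m² and 0.042861 acre = 173.452 m².
1191.57 + 173.452 ≈ 1370 m².

1370 m²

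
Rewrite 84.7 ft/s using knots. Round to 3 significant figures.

50.2 kn

1 foot per second = 0.592484 knots.
84.7 × 0.592484 ≈ 50.2 kn.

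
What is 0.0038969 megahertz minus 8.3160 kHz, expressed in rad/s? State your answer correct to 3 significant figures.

-27800 rad/s

0.0038969 MHz = 24484.9 rad/s and 8.3160 kHz = 52251.0 rad/s.
24484.9 − 52251.0 ≈ -27800 rad/s.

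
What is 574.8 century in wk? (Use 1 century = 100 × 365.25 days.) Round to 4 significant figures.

1 century = 5217.86 weeks.
Then 574.8 × 5217.86 ≈ 2.999 × 10^6 wk.

2.999 × 10^6 wk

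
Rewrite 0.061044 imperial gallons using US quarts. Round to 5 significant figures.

1 imp gal = 4.80380 US qt.
0.061044 × 4.80380 ≈ 0.29324 US qt.

0.29324 US qt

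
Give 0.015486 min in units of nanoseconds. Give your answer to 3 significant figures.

1 min = 6.00000 × 10^10 ns.
Then 0.015486 × 6.00000 × 10^10 ≈ 9.29 × 10^8 ns.

9.29 × 10^8 ns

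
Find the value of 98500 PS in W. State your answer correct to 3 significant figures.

1 metric horsepower = 735.499 watts.
98500 × 735.499 ≈ 7.24 × 10^7 W.

7.24 × 10^7 W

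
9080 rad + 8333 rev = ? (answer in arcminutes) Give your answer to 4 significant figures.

2.112 × 10^8 arcmin

9080 rad = 3.12147 × 10^7 arcmin and 8333 rev = 1.79993 × 10^8 arcmin.
3.12147 × 10^7 + 1.79993 × 10^8 ≈ 2.112 × 10^8 arcmin.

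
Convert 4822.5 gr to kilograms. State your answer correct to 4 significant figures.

1 grain = 6.47989e-5 kg.
4822.5 × 6.47989e-5 ≈ 0.3125 kg.

0.3125 kg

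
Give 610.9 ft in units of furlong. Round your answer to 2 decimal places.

0.93 furlong

1 foot = 0.00151515 furlong.
So 610.9 × 0.00151515 ≈ 0.93 furlong.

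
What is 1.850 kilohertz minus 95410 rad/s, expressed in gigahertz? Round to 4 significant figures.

1.850 kHz = 1.850000e-6 GHz and 95410 rad/s = 1.518497e-5 GHz.
1.850000e-6 − 1.518497e-5 ≈ -1.333e-5 GHz.

-1.333e-5 gigahertz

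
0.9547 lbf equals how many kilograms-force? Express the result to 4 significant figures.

1 lbf = 0.453592 kgf.
Thus 0.9547 × 0.453592 ≈ 0.4330 kgf.

0.4330 kilograms-force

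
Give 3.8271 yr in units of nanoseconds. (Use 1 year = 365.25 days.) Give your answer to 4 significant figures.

1 year = 3.15576 × 10^16 ns.
Thus 3.8271 × 3.15576 × 10^16 ≈ 1.208 × 10^17 ns.

1.208 × 10^17 nanoseconds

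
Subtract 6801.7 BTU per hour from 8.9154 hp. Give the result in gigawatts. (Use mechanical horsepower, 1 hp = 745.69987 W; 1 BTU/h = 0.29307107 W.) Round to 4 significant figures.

4.655 × 10^-6 GW

8.9154 hp = 6.64821 × 10^-6 GW and 6801.7 BTU/h = 1.99338 × 10^-6 GW.
6.64821 × 10^-6 − 1.99338 × 10^-6 ≈ 4.655 × 10^-6 GW.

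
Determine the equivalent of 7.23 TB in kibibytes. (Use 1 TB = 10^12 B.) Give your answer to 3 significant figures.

7.06e+9 KiB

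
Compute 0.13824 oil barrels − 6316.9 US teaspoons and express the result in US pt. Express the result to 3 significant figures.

0.13824 bbl = 46.4486 US pt and 6316.9 US tsp = 65.8010 US pt.
46.4486 − 65.8010 ≈ -19.4 US pt.

-19.4 US pt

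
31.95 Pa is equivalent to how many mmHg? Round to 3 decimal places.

0.240 millimeters of mercury

1 pascal = 0.00750062 mmHg.
Thus 31.95 × 0.00750062 ≈ 0.240 mmHg.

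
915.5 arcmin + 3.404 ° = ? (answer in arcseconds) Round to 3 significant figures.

915.5 arcmin = 54930.0 arcsec and 3.404 ° = 12254.4 arcsec.
54930.0 + 12254.4 ≈ 67200 arcsec.

67200 arcsec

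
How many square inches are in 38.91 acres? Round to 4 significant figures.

1 acre = 6.27264e+6 in².
38.91 × 6.27264e+6 ≈ 2.441e+8 in².

2.441e+8 in²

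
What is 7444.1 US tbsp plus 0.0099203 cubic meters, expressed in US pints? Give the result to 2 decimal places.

7444.1 US tbsp = 232.628 US pt and 0.0099203 m³ = 20.9653 US pt.
232.628 + 20.9653 ≈ 253.59 US pt.

253.59 US pt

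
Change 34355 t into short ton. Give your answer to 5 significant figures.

37870 short tons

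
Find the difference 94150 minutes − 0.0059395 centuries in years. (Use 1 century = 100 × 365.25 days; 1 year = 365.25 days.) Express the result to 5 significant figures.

94150 min = 0.179006 yr and 0.0059395 century = 0.593950 yr.
0.179006 − 0.593950 ≈ -0.41494 yr.

-0.41494 years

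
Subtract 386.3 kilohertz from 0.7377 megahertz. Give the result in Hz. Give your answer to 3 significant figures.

0.7377 MHz = 737700 Hz and 386.3 kHz = 386300 Hz.
737700 − 386300 ≈ 351000 Hz.

351000 hertz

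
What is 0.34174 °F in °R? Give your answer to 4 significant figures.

460.0 degrees Rankine

°R = °F + 459.67.
Applying the formula gives 460.0 °R.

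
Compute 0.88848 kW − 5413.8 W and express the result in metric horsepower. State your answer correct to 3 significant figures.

0.88848 kW = 1.20800 PS and 5413.8 W = 7.36072 PS.
1.20800 − 7.36072 ≈ -6.15 PS.

-6.15 PS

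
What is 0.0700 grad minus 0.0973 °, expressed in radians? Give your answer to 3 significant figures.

-0.000599 rad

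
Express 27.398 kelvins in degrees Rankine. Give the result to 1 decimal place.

49.3 degrees Rankine

°R = K × 9/5.
Applying the formula gives 49.3 °R.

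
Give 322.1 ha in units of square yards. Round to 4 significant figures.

1 ha = 11959.9 yd².
Thus 322.1 × 11959.9 ≈ 3.852e+6 yd².

3.852e+6 yd²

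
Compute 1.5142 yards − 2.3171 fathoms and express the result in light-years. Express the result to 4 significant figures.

1.5142 yd = 1.46351e-16 ly and 2.3171 fathom = 4.47905e-16 ly.
1.46351e-16 − 4.47905e-16 ≈ -3.016e-16 ly.

-3.016e-16 light-years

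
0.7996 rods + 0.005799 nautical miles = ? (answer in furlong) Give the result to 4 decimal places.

0.7996 rod = 0.0199900 furlong and 0.005799 nmi = 0.0533870 furlong.
0.0199900 + 0.0533870 ≈ 0.0734 furlong.

0.0734 furlongs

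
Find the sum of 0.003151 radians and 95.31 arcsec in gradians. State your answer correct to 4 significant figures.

0.003151 rad = 0.200599 grad and 95.31 arcsec = 0.0294167 grad.
0.200599 + 0.0294167 ≈ 0.2300 grad.

0.2300 grad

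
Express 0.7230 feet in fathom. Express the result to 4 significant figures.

0.1205 fathom

1 foot = 0.166667 fathom.
Thus 0.7230 × 0.166667 ≈ 0.1205 fathom.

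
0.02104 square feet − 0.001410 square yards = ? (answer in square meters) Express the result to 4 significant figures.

0.0007757 square meters

0.02104 ft² = 0.00195468 m² and 0.001410 yd² = 0.00117894 m².
0.00195468 − 0.00117894 ≈ 0.0007757 m².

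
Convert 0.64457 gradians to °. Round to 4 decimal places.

0.5801 °

1 grad = 0.900000 degrees.
Thus 0.64457 × 0.900000 ≈ 0.5801 °.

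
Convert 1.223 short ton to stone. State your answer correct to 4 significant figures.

1 short ton = 142.857 st.
Thus 1.223 × 142.857 ≈ 174.7 st.

174.7 st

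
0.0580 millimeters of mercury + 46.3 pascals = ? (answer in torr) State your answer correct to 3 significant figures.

0.0580 mmHg = 0.0580000 torr and 46.3 Pa = 0.347279 torr.
0.0580000 + 0.347279 ≈ 0.405 torr.

0.405 torr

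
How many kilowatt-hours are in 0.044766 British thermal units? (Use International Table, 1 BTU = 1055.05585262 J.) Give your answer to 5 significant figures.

1.3120e-5 kilowatt-hours

1 BTU = 0.000293071 kWh.
So 0.044766 × 0.000293071 ≈ 1.3120e-5 kWh.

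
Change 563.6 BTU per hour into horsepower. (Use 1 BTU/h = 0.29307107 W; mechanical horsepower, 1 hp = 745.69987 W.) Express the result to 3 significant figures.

0.222 horsepower

1 BTU per hour = 0.000393015 hp.
Thus 563.6 × 0.000393015 ≈ 0.222 hp.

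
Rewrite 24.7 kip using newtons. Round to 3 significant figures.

1 kip = 4448.22 newtons.
Thus 24.7 × 4448.22 ≈ 110000 N.

110000 N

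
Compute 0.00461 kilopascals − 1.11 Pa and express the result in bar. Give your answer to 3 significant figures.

0.00461 kPa = 4.61000 × 10^-5 bar and 1.11 Pa = 1.11000 × 10^-5 bar.
4.61000 × 10^-5 − 1.11000 × 10^-5 ≈ 3.50 × 10^-5 bar.

3.50 × 10^-5 bar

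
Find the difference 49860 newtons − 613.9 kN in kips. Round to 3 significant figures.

-127 kip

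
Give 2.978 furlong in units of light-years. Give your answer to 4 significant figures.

6.332 × 10^-14 ly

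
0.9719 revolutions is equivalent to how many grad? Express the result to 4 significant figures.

388.8 grad

1 rev = 400.000 grad.
Then 0.9719 × 400.000 ≈ 388.8 grad.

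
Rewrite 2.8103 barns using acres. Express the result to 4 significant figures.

6.944e-32 acres

1 barn = 2.47105e-32 acre.
Then 2.8103 × 2.47105e-32 ≈ 6.944e-32 acre.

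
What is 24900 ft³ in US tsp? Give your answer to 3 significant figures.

1.43e+8 US teaspoons

1 ft³ = 5745.04 US tsp.
So 24900 × 5745.04 ≈ 1.43e+8 US tsp.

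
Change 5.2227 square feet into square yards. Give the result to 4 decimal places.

1 ft² = 0.111111 yd².
Thus 5.2227 × 0.111111 ≈ 0.5803 yd².

0.5803 yd²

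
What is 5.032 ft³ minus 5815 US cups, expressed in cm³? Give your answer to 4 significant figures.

5.032 ft³ = 142490 cm³ and 5815 US cup = 1.37576 × 10^6 cm³.
142490 − 1.37576 × 10^6 ≈ -1.233 × 10^6 cm³.

-1.233 × 10^6 cm³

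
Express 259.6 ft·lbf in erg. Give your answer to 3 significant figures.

1 foot-pound = 1.35582e+7 erg.
Thus 259.6 × 1.35582e+7 ≈ 3.52e+9 erg.

3.52e+9 ergs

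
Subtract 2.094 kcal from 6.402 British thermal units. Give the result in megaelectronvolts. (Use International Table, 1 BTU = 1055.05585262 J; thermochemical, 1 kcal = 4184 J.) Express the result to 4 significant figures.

-1.253 × 10^16 MeV

6.402 BTU = 4.21581 × 10^16 MeV and 2.094 kcal = 5.46837 × 10^16 MeV.
4.21581 × 10^16 − 5.46837 × 10^16 ≈ -1.253 × 10^16 MeV.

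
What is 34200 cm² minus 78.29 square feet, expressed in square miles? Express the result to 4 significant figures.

-1.488e-6 mi²

34200 cm² = 1.32047e-6 mi² and 78.29 ft² = 2.80827e-6 mi².
1.32047e-6 − 2.80827e-6 ≈ -1.488e-6 mi².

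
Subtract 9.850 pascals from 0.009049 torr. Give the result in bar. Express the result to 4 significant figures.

-8.644e-5 bar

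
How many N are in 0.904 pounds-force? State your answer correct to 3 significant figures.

1 lbf = 4.44822 N.
Thus 0.904 × 4.44822 ≈ 4.02 N.

4.02 N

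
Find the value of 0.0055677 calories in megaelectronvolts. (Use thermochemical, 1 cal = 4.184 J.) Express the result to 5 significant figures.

1.4540e+11 MeV

1 cal = 2.61145e+13 megaelectronvolts.
Then 0.0055677 × 2.61145e+13 ≈ 1.4540e+11 MeV.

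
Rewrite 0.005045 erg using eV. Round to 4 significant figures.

3.149e+9 electronvolts

1 erg = 6.24151e+11 electronvolts.
Thus 0.005045 × 6.24151e+11 ≈ 3.149e+9 eV.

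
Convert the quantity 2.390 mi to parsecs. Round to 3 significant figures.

1.25e-13 pc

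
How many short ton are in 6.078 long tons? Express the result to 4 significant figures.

6.807 short tons

1 long ton = 1.12000 short tons.
6.078 × 1.12000 ≈ 6.807 short ton.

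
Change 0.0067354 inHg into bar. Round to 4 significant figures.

0.0002281 bar

1 inch of mercury = 0.0338639 bar.
0.0067354 × 0.0338639 ≈ 0.0002281 bar.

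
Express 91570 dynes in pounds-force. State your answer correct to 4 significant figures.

0.2059 pounds-force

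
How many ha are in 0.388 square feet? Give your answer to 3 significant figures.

1 ft² = 9.29030e-6 ha.
Then 0.388 × 9.29030e-6 ≈ 3.60e-6 ha.

3.60e-6 ha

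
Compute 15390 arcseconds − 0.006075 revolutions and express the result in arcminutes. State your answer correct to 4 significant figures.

125.3 arcmin

15390 arcsec = 256.500 arcmin and 0.006075 rev = 131.220 arcmin.
256.500 − 131.220 ≈ 125.3 arcmin.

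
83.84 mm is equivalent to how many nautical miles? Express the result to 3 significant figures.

1 millimeter = 5.39957 × 10^-7 nautical miles.
83.84 × 5.39957 × 10^-7 ≈ 4.53 × 10^-5 nmi.

4.53 × 10^-5 nautical miles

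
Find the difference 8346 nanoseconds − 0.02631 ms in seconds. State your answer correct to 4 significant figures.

-1.796e-5 s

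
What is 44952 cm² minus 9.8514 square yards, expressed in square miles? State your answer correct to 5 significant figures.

44952 cm² = 1.73561 × 10^-6 mi² and 9.8514 yd² = 3.18033 × 10^-6 mi².
1.73561 × 10^-6 − 3.18033 × 10^-6 ≈ -1.4447 × 10^-6 mi².

-1.4447 × 10^-6 mi²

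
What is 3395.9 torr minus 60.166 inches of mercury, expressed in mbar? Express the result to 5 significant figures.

2490.0 mbar

3395.9 torr = 4527.49 mbar and 60.166 inHg = 2037.45 mbar.
4527.49 − 2037.45 ≈ 2490.0 mbar.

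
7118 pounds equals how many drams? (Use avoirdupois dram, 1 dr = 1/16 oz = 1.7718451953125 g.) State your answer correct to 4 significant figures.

1.822 × 10^6 drams

1 lb = 256.000 dr.
So 7118 × 256.000 ≈ 1.822 × 10^6 dr.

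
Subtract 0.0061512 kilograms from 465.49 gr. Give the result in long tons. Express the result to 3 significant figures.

2.36 × 10^-5 long ton

465.49 gr = 2.96869 × 10^-5 long ton and 0.0061512 kg = 6.05405 × 10^-6 long ton.
2.96869 × 10^-5 − 6.05405 × 10^-6 ≈ 2.36 × 10^-5 long ton.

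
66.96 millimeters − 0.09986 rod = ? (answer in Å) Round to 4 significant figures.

-4.353e+9 Å

66.96 mm = 6.69600e+8 Å and 0.09986 rod = 5.02216e+9 Å.
6.69600e+8 − 5.02216e+9 ≈ -4.353e+9 Å.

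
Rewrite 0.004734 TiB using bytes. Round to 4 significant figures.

5.205 × 10^9 B

1 tebibyte = 1.09951 × 10^12 B.
0.004734 × 1.09951 × 10^12 ≈ 5.205 × 10^9 B.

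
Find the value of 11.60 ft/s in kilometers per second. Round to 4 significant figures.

1 foot per second = 0.000304800 km/s.
So 11.60 × 0.000304800 ≈ 0.003536 km/s.

0.003536 km/s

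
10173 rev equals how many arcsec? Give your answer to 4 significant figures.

1.318 × 10^10 arcseconds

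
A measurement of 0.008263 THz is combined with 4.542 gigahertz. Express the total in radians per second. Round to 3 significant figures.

8.05e+10 rad/s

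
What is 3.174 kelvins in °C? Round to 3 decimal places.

-269.976 degrees Celsius

K = °C + 273.15.
Applying the formula gives -269.976 °C.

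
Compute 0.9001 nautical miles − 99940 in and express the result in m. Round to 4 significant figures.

0.9001 nmi = 1666.99 m and 99940 in = 2538.48 m.
1666.99 − 2538.48 ≈ -871.5 m.

-871.5 m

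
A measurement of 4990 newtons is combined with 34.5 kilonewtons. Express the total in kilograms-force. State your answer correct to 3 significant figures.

4030 kilograms-force

4990 N = 508.838 kgf and 34.5 kN = 3518.02 kgf.
508.838 + 3518.02 ≈ 4030 kgf.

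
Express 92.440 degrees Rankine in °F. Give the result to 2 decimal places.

-367.23 °F

°R = °F + 459.67.
Applying the formula gives -367.23 °F.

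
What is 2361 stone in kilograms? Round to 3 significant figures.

15000 kg

1 stone = 6.35029 kg.
2361 × 6.35029 ≈ 15000 kg.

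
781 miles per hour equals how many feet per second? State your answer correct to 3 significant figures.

1 mile per hour = 1.46667 feet per second.
Thus 781 × 1.46667 ≈ 1150 ft/s.

1150 feet per second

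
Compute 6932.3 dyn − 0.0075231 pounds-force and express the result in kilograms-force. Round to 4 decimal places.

6932.3 dyn = 0.00706898 kgf and 0.0075231 lbf = 0.00341242 kgf.
0.00706898 − 0.00341242 ≈ 0.0037 kgf.

0.0037 kgf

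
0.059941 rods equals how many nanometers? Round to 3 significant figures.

3.01e+8 nm

1 rod = 5.02920e+9 nanometers.
So 0.059941 × 5.02920e+9 ≈ 3.01e+8 nm.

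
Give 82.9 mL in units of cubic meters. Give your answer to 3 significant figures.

8.29 × 10^-5 m³

1 mL = 1.00000 × 10^-6 m³.
So 82.9 × 1.00000 × 10^-6 ≈ 8.29 × 10^-5 m³.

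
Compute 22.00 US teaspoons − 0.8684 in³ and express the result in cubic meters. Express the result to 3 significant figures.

9.42 × 10^-5 m³

22.00 US tsp = 0.000108436 m³ and 0.8684 in³ = 1.42305 × 10^-5 m³.
0.000108436 − 1.42305 × 10^-5 ≈ 9.42 × 10^-5 m³.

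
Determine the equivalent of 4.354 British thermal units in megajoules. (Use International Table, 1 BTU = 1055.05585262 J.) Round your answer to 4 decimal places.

0.0046 megajoules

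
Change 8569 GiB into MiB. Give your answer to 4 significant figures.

8.775 × 10^6 MiB

1 GiB = 1024.00 MiB.
8569 × 1024.00 ≈ 8.775 × 10^6 MiB.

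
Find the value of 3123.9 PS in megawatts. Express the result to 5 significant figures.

2.2976 MW

1 PS = 0.000735499 MW.
So 3123.9 × 0.000735499 ≈ 2.2976 MW.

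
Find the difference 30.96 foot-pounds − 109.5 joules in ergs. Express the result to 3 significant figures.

-6.75 × 10^8 ergs

30.96 ft·lbf = 4.19761 × 10^8 erg and 109.5 J = 1.09500 × 10^9 erg.
4.19761 × 10^8 − 1.09500 × 10^9 ≈ -6.75 × 10^8 erg.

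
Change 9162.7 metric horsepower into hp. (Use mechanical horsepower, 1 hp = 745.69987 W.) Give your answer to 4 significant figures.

1 metric horsepower = 0.986320 hp.
Then 9162.7 × 0.986320 ≈ 9037 hp.

9037 hp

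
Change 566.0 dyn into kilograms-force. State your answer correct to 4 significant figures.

1 dyn = 1.01972e-6 kilograms-force.
566.0 × 1.01972e-6 ≈ 0.0005772 kgf.

0.0005772 kgf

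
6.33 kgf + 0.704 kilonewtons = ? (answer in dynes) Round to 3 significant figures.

7.66 × 10^7 dyn

6.33 kgf = 6.20761 × 10^6 dyn and 0.704 kN = 7.04000 × 10^7 dyn.
6.20761 × 10^6 + 7.04000 × 10^7 ≈ 7.66 × 10^7 dyn.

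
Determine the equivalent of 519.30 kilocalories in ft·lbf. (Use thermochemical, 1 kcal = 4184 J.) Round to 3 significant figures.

1.60e+6 ft·lbf

1 kilocalorie = 3085.96 ft·lbf.
519.30 × 3085.96 ≈ 1.60e+6 ft·lbf.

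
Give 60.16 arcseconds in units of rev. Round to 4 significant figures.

4.642e-5 revolutions

1 arcsecond = 7.71605e-7 rev.
Thus 60.16 × 7.71605e-7 ≈ 4.642e-5 rev.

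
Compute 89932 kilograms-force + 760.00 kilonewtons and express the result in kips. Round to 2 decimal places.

369.12 kips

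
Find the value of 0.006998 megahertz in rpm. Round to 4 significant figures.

419900 revolutions per minute

1 MHz = 6.00000e+7 revolutions per minute.
So 0.006998 × 6.00000e+7 ≈ 419900 rpm.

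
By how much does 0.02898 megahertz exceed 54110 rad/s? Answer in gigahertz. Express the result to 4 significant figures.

0.02898 MHz = 2.89800 × 10^-5 GHz and 54110 rad/s = 8.61187 × 10^-6 GHz.
2.89800 × 10^-5 − 8.61187 × 10^-6 ≈ 2.037 × 10^-5 GHz.

2.037 × 10^-5 gigahertz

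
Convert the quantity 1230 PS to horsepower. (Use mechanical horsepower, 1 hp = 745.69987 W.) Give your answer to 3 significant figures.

1 PS = 0.986320 hp.
1230 × 0.986320 ≈ 1210 hp.

1210 horsepower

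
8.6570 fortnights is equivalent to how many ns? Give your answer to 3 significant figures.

1 fortnight = 1.20960e+15 ns.
8.6570 × 1.20960e+15 ≈ 1.05e+16 ns.

1.05e+16 nanoseconds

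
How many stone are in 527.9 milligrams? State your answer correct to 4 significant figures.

8.313 × 10^-5 st

1 mg = 1.57473 × 10^-7 stone.
Then 527.9 × 1.57473 × 10^-7 ≈ 8.313 × 10^-5 st.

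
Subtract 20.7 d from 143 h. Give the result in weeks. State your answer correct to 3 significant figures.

-2.11 wk

143 h = 0.851190 wk and 20.7 d = 2.95714 wk.
0.851190 − 2.95714 ≈ -2.11 wk.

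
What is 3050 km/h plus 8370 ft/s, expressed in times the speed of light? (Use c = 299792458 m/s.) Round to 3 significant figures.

1.13 × 10^-5 c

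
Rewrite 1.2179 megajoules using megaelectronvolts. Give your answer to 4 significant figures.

7.602e+18 MeV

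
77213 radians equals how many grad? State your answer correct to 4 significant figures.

4.916e+6 gradians

1 rad = 63.6620 grad.
Then 77213 × 63.6620 ≈ 4.916e+6 grad.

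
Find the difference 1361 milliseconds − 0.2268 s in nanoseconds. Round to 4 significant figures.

1.134 × 10^9 nanoseconds

1361 ms = 1.36100 × 10^9 ns and 0.2268 s = 2.26800 × 10^8 ns.
1.36100 × 10^9 − 2.26800 × 10^8 ≈ 1.134 × 10^9 ns.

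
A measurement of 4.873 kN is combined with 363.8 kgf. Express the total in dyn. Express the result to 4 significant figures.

8.441e+8 dynes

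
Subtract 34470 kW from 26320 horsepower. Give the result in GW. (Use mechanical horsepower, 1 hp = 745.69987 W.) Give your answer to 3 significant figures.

-0.0148 gigawatts

26320 hp = 0.0196268 GW and 34470 kW = 0.0344700 GW.
0.0196268 − 0.0344700 ≈ -0.0148 GW.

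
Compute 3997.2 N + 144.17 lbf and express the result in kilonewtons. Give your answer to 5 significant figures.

3997.2 N = 3.99720 kN and 144.17 lbf = 0.641300 kN.
3.99720 + 0.641300 ≈ 4.6385 kN.

4.6385 kN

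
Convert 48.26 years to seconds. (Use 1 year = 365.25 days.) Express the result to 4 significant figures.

1.523e+9 s

1 year = 3.15576e+7 s.
Then 48.26 × 3.15576e+7 ≈ 1.523e+9 s.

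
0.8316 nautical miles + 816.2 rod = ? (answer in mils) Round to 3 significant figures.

0.8316 nmi = 6.06348e+7 mil and 816.2 rod = 1.61608e+8 mil.
6.06348e+7 + 1.61608e+8 ≈ 2.22e+8 mil.

2.22e+8 mils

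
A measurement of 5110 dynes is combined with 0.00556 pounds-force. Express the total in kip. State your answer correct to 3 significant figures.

5110 dyn = 1.14877e-5 kip and 0.00556 lbf = 5.56000e-6 kip.
1.14877e-5 + 5.56000e-6 ≈ 1.70e-5 kip.

1.70e-5 kip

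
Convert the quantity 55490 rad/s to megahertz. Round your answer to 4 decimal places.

0.0088 megahertz

1 radian per second = 1.59155 × 10^-7 megahertz.
So 55490 × 1.59155 × 10^-7 ≈ 0.0088 MHz.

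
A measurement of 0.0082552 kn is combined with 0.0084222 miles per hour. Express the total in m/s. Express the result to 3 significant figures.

0.0082552 kn = 0.00424684 m/s and 0.0084222 mph = 0.00376506 m/s.
0.00424684 + 0.00376506 ≈ 0.00801 m/s.

0.00801 m/s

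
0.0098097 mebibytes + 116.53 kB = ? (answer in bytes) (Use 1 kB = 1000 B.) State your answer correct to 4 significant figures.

0.0098097 MiB = 10286.2 B and 116.53 kB = 116530 B.
10286.2 + 116530 ≈ 126800 B.

126800 B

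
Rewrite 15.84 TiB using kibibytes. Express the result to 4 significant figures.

1 tebibyte = 1.07374 × 10^9 kibibytes.
15.84 × 1.07374 × 10^9 ≈ 1.701 × 10^10 KiB.

1.701 × 10^10 KiB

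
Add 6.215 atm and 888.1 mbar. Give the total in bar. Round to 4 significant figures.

7.185 bar

6.215 atm = 6.29735 bar and 888.1 mbar = 0.888100 bar.
6.29735 + 0.888100 ≈ 7.185 bar.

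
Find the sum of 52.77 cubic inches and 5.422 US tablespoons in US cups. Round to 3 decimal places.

3.994 US cups

52.77 in³ = 3.65506 US cup and 5.422 US tbsp = 0.338875 US cup.
3.65506 + 0.338875 ≈ 3.994 US cup.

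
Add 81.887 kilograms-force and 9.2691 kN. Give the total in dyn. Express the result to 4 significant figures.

1.007 × 10^9 dyn

81.887 kgf = 8.03037 × 10^7 dyn and 9.2691 kN = 9.26910 × 10^8 dyn.
8.03037 × 10^7 + 9.26910 × 10^8 ≈ 1.007 × 10^9 dyn.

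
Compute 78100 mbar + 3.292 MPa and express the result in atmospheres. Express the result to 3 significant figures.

78100 mbar = 77.0787 atm and 3.292 MPa = 32.4895 atm.
77.0787 + 32.4895 ≈ 110 atm.

110 atm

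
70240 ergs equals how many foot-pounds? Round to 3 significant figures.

1 erg = 7.37562 × 10^-8 ft·lbf.
70240 × 7.37562 × 10^-8 ≈ 0.00518 ft·lbf.

0.00518 ft·lbf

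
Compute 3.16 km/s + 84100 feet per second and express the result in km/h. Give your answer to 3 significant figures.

3.16 km/s = 11376.0 km/h and 84100 ft/s = 92281.2 km/h.
11376.0 + 92281.2 ≈ 104000 km/h.

104000 km/h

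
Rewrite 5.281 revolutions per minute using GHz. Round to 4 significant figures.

1 rpm = 1.66667e-11 GHz.
So 5.281 × 1.66667e-11 ≈ 8.802e-11 GHz.

8.802e-11 GHz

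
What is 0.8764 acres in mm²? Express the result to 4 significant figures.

3.547 × 10^9 square millimeters

1 acre = 4.04686 × 10^9 mm².
Then 0.8764 × 4.04686 × 10^9 ≈ 3.547 × 10^9 mm².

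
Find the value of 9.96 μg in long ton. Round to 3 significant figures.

1 μg = 9.84207e-13 long tons.
Thus 9.96 × 9.84207e-13 ≈ 9.80e-12 long ton.

9.80e-12 long ton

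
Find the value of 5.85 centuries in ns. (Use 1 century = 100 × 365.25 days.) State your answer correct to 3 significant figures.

1 century = 3.15576e+18 nanoseconds.
So 5.85 × 3.15576e+18 ≈ 1.85e+19 ns.

1.85e+19 nanoseconds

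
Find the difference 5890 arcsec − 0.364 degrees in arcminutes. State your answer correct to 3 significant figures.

76.3 arcmin

5890 arcsec = 98.1667 arcmin and 0.364 ° = 21.8400 arcmin.
98.1667 − 21.8400 ≈ 76.3 arcmin.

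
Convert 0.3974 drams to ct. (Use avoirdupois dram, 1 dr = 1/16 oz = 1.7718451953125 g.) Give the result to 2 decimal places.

3.52 ct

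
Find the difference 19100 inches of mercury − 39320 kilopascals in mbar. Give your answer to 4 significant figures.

253600 millibar

19100 inHg = 646800 mbar and 39320 kPa = 393200 mbar.
646800 − 393200 ≈ 253600 mbar.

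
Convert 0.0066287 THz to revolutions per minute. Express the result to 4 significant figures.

3.977e+11 rpm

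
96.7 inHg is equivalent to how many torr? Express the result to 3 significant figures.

2460 torr

1 inHg = 25.4000 torr.
Thus 96.7 × 25.4000 ≈ 2460 torr.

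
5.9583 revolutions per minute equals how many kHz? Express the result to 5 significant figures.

9.9305e-5 kilohertz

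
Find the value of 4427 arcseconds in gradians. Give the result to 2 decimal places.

1.37 grad

1 arcsecond = 0.000308642 grad.
Thus 4427 × 0.000308642 ≈ 1.37 grad.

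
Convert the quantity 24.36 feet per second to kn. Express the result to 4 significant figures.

14.43 kn

1 ft/s = 0.592484 kn.
Then 24.36 × 0.592484 ≈ 14.43 kn.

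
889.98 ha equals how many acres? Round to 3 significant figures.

2200 acre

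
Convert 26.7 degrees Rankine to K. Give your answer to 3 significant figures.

14.8 K

°R = K × 9/5.
Applying the formula gives 14.8 K.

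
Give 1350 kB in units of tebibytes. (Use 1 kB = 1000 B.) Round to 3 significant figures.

1 kilobyte = 9.09495e-10 TiB.
Thus 1350 × 9.09495e-10 ≈ 1.23e-6 TiB.

1.23e-6 TiB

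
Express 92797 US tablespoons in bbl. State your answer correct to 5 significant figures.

1 US tbsp = 9.30060 × 10^-5 oil barrels.
92797 × 9.30060 × 10^-5 ≈ 8.6307 bbl.

8.6307 bbl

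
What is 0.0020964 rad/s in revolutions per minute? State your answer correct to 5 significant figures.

0.020019 revolutions per minute

1 radian per second = 9.54930 revolutions per minute.
0.0020964 × 9.54930 ≈ 0.020019 rpm.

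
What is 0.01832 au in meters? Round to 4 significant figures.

1 au = 1.49598e+11 m.
0.01832 × 1.49598e+11 ≈ 2.741e+9 m.

2.741e+9 m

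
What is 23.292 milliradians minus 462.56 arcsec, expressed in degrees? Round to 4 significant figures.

1.206 degrees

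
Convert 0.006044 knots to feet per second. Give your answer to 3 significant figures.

1 kn = 1.68781 feet per second.
Thus 0.006044 × 1.68781 ≈ 0.0102 ft/s.

0.0102 ft/s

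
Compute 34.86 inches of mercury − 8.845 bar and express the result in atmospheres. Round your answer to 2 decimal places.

-7.56 atm

34.86 inHg = 1.16506 atm and 8.845 bar = 8.72934 atm.
1.16506 − 8.72934 ≈ -7.56 atm.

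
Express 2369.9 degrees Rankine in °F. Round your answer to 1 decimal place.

1910.2 °F

°R = °F + 459.67.
Applying the formula gives 1910.2 °F.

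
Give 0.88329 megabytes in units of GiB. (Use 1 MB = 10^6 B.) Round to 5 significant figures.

1 MB = 0.000931323 GiB.
Thus 0.88329 × 0.000931323 ≈ 0.00082263 GiB.

0.00082263 GiB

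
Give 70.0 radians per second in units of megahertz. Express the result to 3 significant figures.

1.11 × 10^-5 megahertz

1 radian per second = 1.59155 × 10^-7 megahertz.
Then 70.0 × 1.59155 × 10^-7 ≈ 1.11 × 10^-5 MHz.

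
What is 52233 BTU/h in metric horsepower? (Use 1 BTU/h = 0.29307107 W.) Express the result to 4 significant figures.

1 BTU/h = 0.000398466 PS.
52233 × 0.000398466 ≈ 20.81 PS.

20.81 PS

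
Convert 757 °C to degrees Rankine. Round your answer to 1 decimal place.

°R = (°C + 273.15) × 9/5.
Applying the formula gives 1854.3 °R.

1854.3 degrees Rankine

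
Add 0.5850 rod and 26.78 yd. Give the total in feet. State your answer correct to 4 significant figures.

89.99 ft

0.5850 rod = 9.65250 ft and 26.78 yd = 80.3400 ft.
9.65250 + 80.3400 ≈ 89.99 ft.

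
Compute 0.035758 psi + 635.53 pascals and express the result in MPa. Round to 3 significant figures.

0.000882 megapascals

0.035758 psi = 0.000246543 MPa and 635.53 Pa = 0.000635530 MPa.
0.000246543 + 0.000635530 ≈ 0.000882 MPa.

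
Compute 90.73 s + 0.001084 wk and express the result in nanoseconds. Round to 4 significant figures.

7.463e+11 ns

90.73 s = 9.07300e+10 ns and 0.001084 wk = 6.55603e+11 ns.
9.07300e+10 + 6.55603e+11 ≈ 7.463e+11 ns.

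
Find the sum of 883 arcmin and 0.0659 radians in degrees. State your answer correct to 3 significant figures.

18.5 °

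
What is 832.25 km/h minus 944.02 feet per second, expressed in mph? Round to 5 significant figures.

832.25 km/h = 517.136 mph and 944.02 ft/s = 643.650 mph.
517.136 − 643.650 ≈ -126.51 mph.

-126.51 miles per hour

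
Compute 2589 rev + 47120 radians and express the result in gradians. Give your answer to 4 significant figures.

2589 rev = 1.03560e+6 grad and 47120 rad = 2.99975e+6 grad.
1.03560e+6 + 2.99975e+6 ≈ 4.035e+6 grad.

4.035e+6 grad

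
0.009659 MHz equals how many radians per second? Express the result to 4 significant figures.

1 MHz = 6.28319 × 10^6 rad/s.
0.009659 × 6.28319 × 10^6 ≈ 60690 rad/s.

60690 rad/s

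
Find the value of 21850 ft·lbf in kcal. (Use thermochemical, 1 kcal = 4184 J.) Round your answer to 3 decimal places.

1 foot-pound = 0.000324048 kilocalories.
21850 × 0.000324048 ≈ 7.080 kcal.

7.080 kcal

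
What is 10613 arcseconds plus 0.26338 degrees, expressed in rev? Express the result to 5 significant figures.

10613 arcsec = 0.00818904 rev and 0.26338 ° = 0.000731611 rev.
0.00818904 + 0.000731611 ≈ 0.0089207 rev.

0.0089207 rev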